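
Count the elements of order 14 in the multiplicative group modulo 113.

φ(113) = 113 − 1 = 112 = 2^4 · 7.
Since (Z/113Z)^× is cyclic of order 112, the number of elements of order d is φ(d) when d | 112 and 0 otherwise.
14 = 2 · 7 divides 112, and φ(14) = 6.

6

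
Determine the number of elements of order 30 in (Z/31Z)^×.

8

φ(31) = 31 − 1 = 30 = 2 · 3 · 5.
In a cyclic group of order 30, there are φ(d) elements of order d for each divisor d of 30, and zero for non-divisors.
30 = 2 · 3 · 5 divides 30, and φ(30) = 8.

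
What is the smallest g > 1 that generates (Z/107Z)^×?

2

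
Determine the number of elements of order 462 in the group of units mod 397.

0

φ(397) = 397 − 1 = 396 = 2^2 · 3^2 · 11.
(Z/397Z)^× is cyclic (|G| = 396); a cyclic group of order m has exactly φ(d) elements of each order d | m, and none otherwise.
462 does not divide 396, so no element of (Z/397Z)^× has order 462.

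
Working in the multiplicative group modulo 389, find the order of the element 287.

194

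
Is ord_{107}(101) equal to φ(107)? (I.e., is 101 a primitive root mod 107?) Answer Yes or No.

No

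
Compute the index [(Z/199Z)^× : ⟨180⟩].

Since 180 ∈ (Z/199Z)^×, its order divides φ(199) = 199 − 1 = 198 = 2 · 3^2 · 11.
Divisors of 198: 1, 2, 3, 6, 9, 11, 18, 22, 33, 66, 99, 198.
Compute 180^d (mod 199) for the divisors d until we hit 1:
180^1 ≡ 180 (mod 199)
180^2 ≡ 162 (mod 199)
180^3 ≡ 106 (mod 199)
180^6 ≡ 92 (mod 199)
180^9 ≡ 1 (mod 199) ✓
The order of 180 is 9, so the subgroup it generates has 9 elements.
Index = |(Z/199Z)^×| / |⟨180⟩| = 198 / 9 = 22.

22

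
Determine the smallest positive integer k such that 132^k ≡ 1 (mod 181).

3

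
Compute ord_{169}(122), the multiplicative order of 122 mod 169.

52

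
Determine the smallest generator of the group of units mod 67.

φ(67) = 67 − 1 = 66 = 2 · 3 · 11.
g is a primitive root iff g^(66/q) ≢ 1 (mod 67) for each prime q ∈ {2, 3, 11}.
g = 2: 2^33 ≡ 66; 2^22 ≡ 37; 2^6 ≡ 64 — none is 1, so 2 is a primitive root.
Hence the least primitive root of 67 is 2.

2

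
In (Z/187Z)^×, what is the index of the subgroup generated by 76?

Since 76 ∈ (Z/187Z)^×, its order divides φ(187) = φ(11·17) = (11−1)·(17−1) = 10·16 = 160 = 2^5 · 5.
Divisors of 160: 1, 2, 4, 5, 8, 10, 16, 20, 32, 40, 80, 160.
Compute 76^d (mod 187) for the divisors d until we hit 1:
76^1 ≡ 76 (mod 187)
76^2 ≡ 166 (mod 187)
76^4 ≡ 67 (mod 187)
76^5 ≡ 43 (mod 187)
76^8 ≡ 1 (mod 187) ✓
Thus |⟨76⟩| = ord(76) = 8.
The index is φ(187) / ord(76) = 160 / 8 = 20.

20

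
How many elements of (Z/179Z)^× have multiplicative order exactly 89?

φ(179) = 179 − 1 = 178 = 2 · 89.
Since (Z/179Z)^× is cyclic of order 178, the number of elements of order d is φ(d) when d | 178 and 0 otherwise.
89 | 178, and φ(89) = 89 − 1 = 88.

88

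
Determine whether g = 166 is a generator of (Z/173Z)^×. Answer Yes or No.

φ(173) = 173 − 1 = 172 = 2^2 · 43.
An element g generates (Z/173Z)^× iff g^(172/q) ≢ 1 (mod 173) for each prime q ∈ {2, 43}.
166^86 ≡ 172 (mod 173)  [q = 2: ≢ 1 ✓]
166^4 ≡ 152 (mod 173)  [q = 43: ≢ 1 ✓]
None equal 1, so ord_173(166) = 172: 166 is a primitive root.

Yes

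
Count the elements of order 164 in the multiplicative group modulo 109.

0

φ(109) = 109 − 1 = 108 = 2^2 · 3^3.
Since (Z/109Z)^× is cyclic of order 108, the number of elements of order d is φ(d) when d | 108 and 0 otherwise.
Here 108 is not a multiple of 164, so there are no elements of order 164.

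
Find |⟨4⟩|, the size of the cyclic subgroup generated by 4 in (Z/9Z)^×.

3

ord(4) | φ(9) = φ(3^2) = 3·(3−1) = 6 = 2 · 3.
Divisors of 6: 1, 2, 3, 6.
Check 4^d mod 9 for each divisor in increasing order:
4^1 ≡ 4
4^2 ≡ 7
4^3 ≡ 1
Therefore the multiplicative order of 4 modulo 9 is 3.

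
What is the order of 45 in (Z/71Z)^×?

7

By Lagrange's theorem, ord_71(45) divides φ(71) = 71 − 1 = 70 = 2 · 5 · 7.
Divisors of 70: 1, 2, 5, 7, 10, 14, 35, 70.
Evaluate successive powers at the divisors of 70:
45^1 ≡ 45
45^2 ≡ 37
45^5 ≡ 48
45^7 ≡ 1
Therefore the multiplicative order of 45 modulo 71 is 7.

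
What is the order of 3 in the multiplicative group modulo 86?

42

By Lagrange's theorem, ord_86(3) divides φ(86) = φ(2)·φ(43) = 1·42 = 42 = 2 · 3 · 7.
Divisors of 42: 1, 2, 3, 6, 7, 14, 21, 42.
Test each divisor d:
3^1 ≡ 3
3^2 ≡ 9
3^3 ≡ 27
3^6 ≡ 41
3^7 ≡ 37
3^14 ≡ 79
3^21 ≡ 85
3^42 ≡ 1
Therefore the multiplicative order of 3 modulo 86 is 42.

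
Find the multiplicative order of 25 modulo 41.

By Lagrange's theorem, ord_41(25) divides φ(41) = 41 − 1 = 40 = 2^3 · 5.
Divisors of 40: 1, 2, 4, 5, 8, 10, 20, 40.
Compute 25^d (mod 41) for the divisors d until we hit 1:
25^1 ≡ 25 (mod 41)
25^2 ≡ 10 (mod 41)
25^4 ≡ 18 (mod 41)
25^5 ≡ 40 (mod 41)
25^8 ≡ 37 (mod 41)
25^10 ≡ 1 (mod 41) ✓
Therefore the multiplicative order of 25 modulo 41 is 10.

10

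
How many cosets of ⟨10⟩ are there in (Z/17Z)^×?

1

ord(10) | φ(17) = 17 − 1 = 16 = 2^4.
Divisors of 16: 1, 2, 4, 8, 16.
Compute 10^d (mod 17) for the divisors d until we hit 1:
10^1 ≡ 10 (mod 17)
10^2 ≡ 15 (mod 17)
10^4 ≡ 4 (mod 17)
10^8 ≡ 16 (mod 17)
10^16 ≡ 1 (mod 17) ✓
Thus |⟨10⟩| = ord(10) = 16.
[(Z/17Z)^× : ⟨10⟩] = 16/16 = 1.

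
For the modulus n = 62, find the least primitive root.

φ(62) = φ(2)·φ(31) = 1·30 = 30 = 2 · 3 · 5.
Test candidates g = 2, 3, … against the prime factors q ∈ {2, 3, 5} of φ(62): g is a generator iff g^(30/q) ≢ 1 for every such q.
g = 2: gcd(2, 62) = 2 > 1, not a unit — skip.
g = 3: 3^15 ≡ 61; 3^10 ≡ 25; 3^6 ≡ 47 — none is 1, so 3 is a primitive root.
Hence the least primitive root of 62 is 3.

3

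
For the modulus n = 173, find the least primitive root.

2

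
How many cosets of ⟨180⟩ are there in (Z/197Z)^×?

By Lagrange's theorem, ord_197(180) divides φ(197) = 197 − 1 = 196 = 2^2 · 7^2.
Divisors of 196: 1, 2, 4, 7, 14, 28, 49, 98, 196.
Compute 180^d (mod 197) for the divisors d until we hit 1:
180^1 ≡ 180 (mod 197)
180^2 ≡ 92 (mod 197)
180^4 ≡ 190 (mod 197)
180^7 ≡ 113 (mod 197)
180^14 ≡ 161 (mod 197)
180^28 ≡ 114 (mod 197)
180^49 ≡ 183 (mod 197)
180^98 ≡ 196 (mod 197)
180^196 ≡ 1 (mod 197) ✓
So ord_197(180) = 196, hence |⟨180⟩| = 196.
Index = |(Z/197Z)^×| / |⟨180⟩| = 196 / 196 = 1.

1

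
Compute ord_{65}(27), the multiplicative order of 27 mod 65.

4

The order of 27 must divide φ(65) = φ(5·13) = (5−1)·(13−1) = 4·12 = 48 = 2^4 · 3.
Divisors of 48: 1, 2, 3, 4, 6, 8, 12, 16, 24, 48.
Check 27^d mod 65 for each divisor in increasing order:
27^1 ≡ 27 (mod 65)
27^2 ≡ 14 (mod 65)
27^3 ≡ 53 (mod 65)
27^4 ≡ 1 (mod 65) ✓
Hence ord(27) = 4.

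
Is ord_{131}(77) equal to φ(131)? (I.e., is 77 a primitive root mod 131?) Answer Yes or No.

No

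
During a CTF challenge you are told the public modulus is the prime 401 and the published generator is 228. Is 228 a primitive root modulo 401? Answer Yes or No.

φ(401) = 401 − 1 = 400 = 2^4 · 5^2.
228 is a primitive root mod 401 iff 228^(φ(401)/q) ≢ 1 for every prime q | φ(401), i.e. q ∈ {2, 5}.
228^200 ≡ 1 (mod 401)  [q = 2: ≡ 1 ✗]
228^80 ≡ 72 (mod 401)  [q = 5: ≢ 1 ✓]
The check at q = 2 fails, so 228 generates a proper subgroup.

No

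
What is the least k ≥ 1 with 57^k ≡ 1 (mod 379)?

42

By Lagrange's theorem, ord_379(57) divides φ(379) = 379 − 1 = 378 = 2 · 3^3 · 7.
Divisors of 378: 1, 2, 3, 6, 7, 9, 14, 18, 21, 27, 42, 54, 63, 126, 189, 378.
Test each divisor d:
57^1 ≡ 57 (mod 379)
57^2 ≡ 217 (mod 379)
57^3 ≡ 241 (mod 379)
57^6 ≡ 94 (mod 379)
57^7 ≡ 52 (mod 379)
57^9 ≡ 293 (mod 379)
57^14 ≡ 51 (mod 379)
57^18 ≡ 195 (mod 379)
57^21 ≡ 378 (mod 379)
57^27 ≡ 285 (mod 379)
57^42 ≡ 1 (mod 379) ✓
Therefore the multiplicative order of 57 modulo 379 is 42.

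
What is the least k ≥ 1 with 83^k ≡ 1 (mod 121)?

110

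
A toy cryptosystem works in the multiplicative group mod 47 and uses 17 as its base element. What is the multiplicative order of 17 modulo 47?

Since 17 ∈ (Z/47Z)^×, its order divides φ(47) = 47 − 1 = 46 = 2 · 23.
Divisors of 46: 1, 2, 23, 46.
Check 17^d mod 47 for each divisor in increasing order:
17^1 ≡ 17
17^2 ≡ 7
17^23 ≡ 1
Therefore the multiplicative order of 17 modulo 47 is 23.

23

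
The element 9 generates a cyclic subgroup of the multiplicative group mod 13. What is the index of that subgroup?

4

By Lagrange's theorem, ord_13(9) divides φ(13) = 13 − 1 = 12 = 2^2 · 3.
Divisors of 12: 1, 2, 3, 4, 6, 12.
Check 9^d mod 13 for each divisor in increasing order:
9^1 ≡ 9 (mod 13)
9^2 ≡ 3 (mod 13)
9^3 ≡ 1 (mod 13) ✓
Thus |⟨9⟩| = ord(9) = 3.
Index = |(Z/13Z)^×| / |⟨9⟩| = 12 / 3 = 4.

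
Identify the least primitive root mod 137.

φ(137) = 137 − 1 = 136 = 2^3 · 17.
Test candidates g = 2, 3, … against the prime factors q ∈ {2, 17} of φ(137): g is a generator iff g^(136/q) ≢ 1 for every such q.
g = 2: 2^68 ≡ 1 — hits 1, so not a primitive root.
g = 3: 3^68 ≡ 136; 3^8 ≡ 122 — none is 1, so 3 is a primitive root.
Hence the least primitive root of 137 is 3.

3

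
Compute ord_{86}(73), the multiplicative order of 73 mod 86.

42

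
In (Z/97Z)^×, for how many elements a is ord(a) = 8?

φ(97) = 97 − 1 = 96 = 2^5 · 3.
In a cyclic group of order 96, there are φ(d) elements of order d for each divisor d of 96, and zero for non-divisors.
8 = 2^3 divides 96, and φ(8) = 4.

4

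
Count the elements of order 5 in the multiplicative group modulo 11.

φ(11) = 11 − 1 = 10 = 2 · 5.
Since (Z/11Z)^× is cyclic of order 10, the number of elements of order d is φ(d) when d | 10 and 0 otherwise.
5 | 10, and φ(5) = 5 − 1 = 4.

4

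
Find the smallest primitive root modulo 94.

5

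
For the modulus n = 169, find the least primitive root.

φ(169) = φ(13^2) = 13·(13−1) = 156 = 2^2 · 3 · 13.
g is a primitive root iff g^(156/q) ≢ 1 (mod 169) for each prime q ∈ {2, 3, 13}.
g = 2: 2^78 ≡ 168; 2^52 ≡ 146; 2^12 ≡ 40 — none is 1, so 2 is a primitive root.
So 2 is the smallest generator of (Z/169Z)^×.

2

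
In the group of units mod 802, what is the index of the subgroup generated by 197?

4

Since 197 ∈ (Z/802Z)^×, its order divides φ(802) = φ(2)·φ(401) = 1·400 = 400 = 2^4 · 5^2.
Divisors of 400: 1, 2, 4, 5, 8, 10, 16, 20, 25, 40, 50, 80, 100, 200, 400.
Compute 197^d (mod 802) for the divisors d until we hit 1:
197^1 ≡ 197 (mod 802)
197^2 ≡ 313 (mod 802)
197^4 ≡ 125 (mod 802)
197^5 ≡ 565 (mod 802)
197^8 ≡ 387 (mod 802)
197^10 ≡ 29 (mod 802)
197^16 ≡ 597 (mod 802)
197^20 ≡ 39 (mod 802)
197^25 ≡ 381 (mod 802)
197^40 ≡ 719 (mod 802)
197^50 ≡ 801 (mod 802)
197^80 ≡ 473 (mod 802)
197^100 ≡ 1 (mod 802) ✓
Thus |⟨197⟩| = ord(197) = 100.
The index is φ(802) / ord(197) = 400 / 100 = 4.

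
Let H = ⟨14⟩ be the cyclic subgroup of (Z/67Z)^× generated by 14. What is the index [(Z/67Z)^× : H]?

Since 14 ∈ (Z/67Z)^×, its order divides φ(67) = 67 − 1 = 66 = 2 · 3 · 11.
Divisors of 66: 1, 2, 3, 6, 11, 22, 33, 66.
Check 14^d mod 67 for each divisor in increasing order:
14^1 ≡ 14
14^2 ≡ 62
14^3 ≡ 64
14^6 ≡ 9
14^11 ≡ 1
The order of 14 is 11, so the subgroup it generates has 11 elements.
Index = |(Z/67Z)^×| / |⟨14⟩| = 66 / 11 = 6.

6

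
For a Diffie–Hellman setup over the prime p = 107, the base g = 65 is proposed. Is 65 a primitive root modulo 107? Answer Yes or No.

φ(107) = 107 − 1 = 106 = 2 · 53.
Test 65^(106/q) mod 107 for each prime factor q of 106:
65^53 ≡ 106 (mod 107)  [q = 2: ≢ 1 ✓]
65^2 ≡ 52 (mod 107)  [q = 53: ≢ 1 ✓]
Every test exponent gives a nontrivial residue, hence 65 generates the full group.

Yes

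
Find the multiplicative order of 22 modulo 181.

The order of 22 must divide φ(181) = 181 − 1 = 180 = 2^2 · 3^2 · 5.
Divisors of 180: 1, 2, 3, 4, 5, 6, 9, 10, 12, 15, 18, 20, 30, 36, 45, 60, 90, 180.
Compute 22^d (mod 181) for the divisors d until we hit 1:
22^1 ≡ 22 (mod 181)
22^2 ≡ 122 (mod 181)
22^3 ≡ 150 (mod 181)
22^4 ≡ 42 (mod 181)
22^5 ≡ 19 (mod 181)
22^6 ≡ 56 (mod 181)
22^9 ≡ 74 (mod 181)
22^10 ≡ 180 (mod 181)
22^12 ≡ 59 (mod 181)
22^15 ≡ 162 (mod 181)
22^18 ≡ 46 (mod 181)
22^20 ≡ 1 (mod 181) ✓
Therefore the multiplicative order of 22 modulo 181 is 20.

20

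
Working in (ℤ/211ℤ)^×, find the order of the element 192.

30

The order of 192 must divide φ(211) = 211 − 1 = 210 = 2 · 3 · 5 · 7.
Divisors of 210: 1, 2, 3, 5, 6, 7, 10, 14, 15, 21, 30, 35, 42, 70, 105, 210.
Compute 192^d (mod 211) for the divisors d until we hit 1:
192^1 ≡ 192
192^2 ≡ 150
192^3 ≡ 104
192^5 ≡ 197
192^6 ≡ 55
192^7 ≡ 10
192^10 ≡ 196
192^14 ≡ 100
192^15 ≡ 210
192^21 ≡ 156
192^30 ≡ 1
Therefore the multiplicative order of 192 modulo 211 is 30.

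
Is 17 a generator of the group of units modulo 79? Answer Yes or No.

φ(79) = 79 − 1 = 78 = 2 · 3 · 13.
It suffices to check that the order of 17 is not a proper divisor of 78: compute 17^(78/q) for q ∈ {2, 3, 13}.
17^39 ≡ 78 (mod 79)  [q = 2: ≢ 1 ✓]
17^26 ≡ 1 (mod 79)  [q = 3: ≡ 1 ✗]
17^6 ≡ 67 (mod 79)  [q = 13: ≢ 1 ✓]
Since 17^26 ≡ 1, the order of 17 divides 26 < 78, so 17 is not a primitive root.

No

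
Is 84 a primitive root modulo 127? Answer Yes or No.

φ(127) = 127 − 1 = 126 = 2 · 3^2 · 7.
It suffices to check that the order of 84 is not a proper divisor of 126: compute 84^(126/q) for q ∈ {2, 3, 7}.
84^63 ≡ 1 (mod 127)  [q = 2: ≡ 1 ✗]
84^42 ≡ 19 (mod 127)  [q = 3: ≢ 1 ✓]
84^18 ≡ 4 (mod 127)  [q = 7: ≢ 1 ✓]
84^63 ≡ 1 shows ord(84) | 63, strictly less than φ(127); not a primitive root.

No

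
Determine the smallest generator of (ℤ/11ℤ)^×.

2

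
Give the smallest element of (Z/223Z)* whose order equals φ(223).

φ(223) = 223 − 1 = 222 = 2 · 3 · 37.
Test candidates g = 2, 3, … against the prime factors q ∈ {2, 3, 37} of φ(223): g is a generator iff g^(222/q) ≢ 1 for every such q.
g = 2: 2^111 ≡ 1 — hits 1, so not a primitive root.
g = 3: 3^111 ≡ 222; 3^74 ≡ 183; 3^6 ≡ 60 — none is 1, so 3 is a primitive root.
So 3 is the smallest generator of (Z/223Z)^×.

3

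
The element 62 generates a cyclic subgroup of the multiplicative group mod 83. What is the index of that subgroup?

Since 62 ∈ (Z/83Z)^×, its order divides φ(83) = 83 − 1 = 82 = 2 · 41.
Divisors of 82: 1, 2, 41, 82.
Test each divisor d:
62^1 ≡ 62
62^2 ≡ 26
62^41 ≡ 82
62^82 ≡ 1
So ord_83(62) = 82, hence |⟨62⟩| = 82.
[(Z/83Z)^× : ⟨62⟩] = 82/82 = 1.

1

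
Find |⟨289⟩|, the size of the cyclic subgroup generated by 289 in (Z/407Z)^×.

90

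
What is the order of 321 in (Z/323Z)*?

72

ord(321) | φ(323) = φ(17·19) = (17−1)·(19−1) = 16·18 = 288 = 2^5 · 3^2.
Divisors of 288: 1, 2, 3, 4, 6, 8, 9, 12, 16, 18, 24, 32, 36, 48, 72, 96, 144, 288.
Compute 321^d (mod 323) for the divisors d until we hit 1:
321^1 ≡ 321 (mod 323)
321^2 ≡ 4 (mod 323)
321^3 ≡ 315 (mod 323)
321^4 ≡ 16 (mod 323)
321^6 ≡ 64 (mod 323)
321^8 ≡ 256 (mod 323)
321^9 ≡ 134 (mod 323)
321^12 ≡ 220 (mod 323)
321^16 ≡ 290 (mod 323)
321^18 ≡ 191 (mod 323)
321^24 ≡ 273 (mod 323)
321^32 ≡ 120 (mod 323)
321^36 ≡ 305 (mod 323)
321^48 ≡ 239 (mod 323)
321^72 ≡ 1 (mod 323) ✓
So ord_323(321) = 72.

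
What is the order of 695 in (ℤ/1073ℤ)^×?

Since 695 ∈ (Z/1073Z)^×, its order divides φ(1073) = φ(29·37) = (29−1)·(37−1) = 28·36 = 1008 = 2^4 · 3^2 · 7.
Divisors of 1008: 1, 2, 3, 4, 6, 7, 8, 9, 12, 14, 16, 18, 21, 24, 28, 36, 42, 48, 56, 63, 72, 84, 112, 126, 144, 168, 252, 336, 504, 1008.
Check 695^d mod 1073 for each divisor in increasing order:
695^1 ≡ 695 (mod 1073)
695^2 ≡ 175 (mod 1073)
695^3 ≡ 376 (mod 1073)
695^4 ≡ 581 (mod 1073)
695^6 ≡ 813 (mod 1073)
695^7 ≡ 637 (mod 1073)
695^8 ≡ 639 (mod 1073)
695^9 ≡ 956 (mod 1073)
695^12 ≡ 1 (mod 1073) ✓
So ord_1073(695) = 12.

12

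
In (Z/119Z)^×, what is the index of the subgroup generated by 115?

8

The order of 115 must divide φ(119) = φ(7·17) = (7−1)·(17−1) = 6·16 = 96 = 2^5 · 3.
Divisors of 96: 1, 2, 3, 4, 6, 8, 12, 16, 24, 32, 48, 96.
Compute 115^d (mod 119) for the divisors d until we hit 1:
115^1 ≡ 115
115^2 ≡ 16
115^3 ≡ 55
115^4 ≡ 18
115^6 ≡ 50
115^8 ≡ 86
115^12 ≡ 1
So ord_119(115) = 12, hence |⟨115⟩| = 12.
[(Z/119Z)^× : ⟨115⟩] = 96/12 = 8.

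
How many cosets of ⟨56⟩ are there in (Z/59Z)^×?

Since 56 ∈ (Z/59Z)^×, its order divides φ(59) = 59 − 1 = 58 = 2 · 29.
Divisors of 58: 1, 2, 29, 58.
Evaluate successive powers at the divisors of 58:
56^1 ≡ 56 (mod 59)
56^2 ≡ 9 (mod 59)
56^29 ≡ 58 (mod 59)
56^58 ≡ 1 (mod 59) ✓
Thus |⟨56⟩| = ord(56) = 58.
The index is φ(59) / ord(56) = 58 / 58 = 1.

1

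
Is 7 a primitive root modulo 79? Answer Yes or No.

Yes

φ(79) = 79 − 1 = 78 = 2 · 3 · 13.
It suffices to check that the order of 7 is not a proper divisor of 78: compute 7^(78/q) for q ∈ {2, 3, 13}.
7^39 ≡ 78 (mod 79)  [q = 2: ≢ 1 ✓]
7^26 ≡ 55 (mod 79)  [q = 3: ≢ 1 ✓]
7^6 ≡ 18 (mod 79)  [q = 13: ≢ 1 ✓]
None equal 1, so ord_79(7) = 78: 7 is a primitive root.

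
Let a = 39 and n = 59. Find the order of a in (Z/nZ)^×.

58

By Lagrange's theorem, ord_59(39) divides φ(59) = 59 − 1 = 58 = 2 · 29.
Divisors of 58: 1, 2, 29, 58.
Evaluate successive powers at the divisors of 58:
39^1 ≡ 39 (mod 59)
39^2 ≡ 46 (mod 59)
39^29 ≡ 58 (mod 59)
39^58 ≡ 1 (mod 59) ✓
Hence ord(39) = 58.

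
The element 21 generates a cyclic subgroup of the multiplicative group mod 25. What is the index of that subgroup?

4

The order of 21 must divide φ(25) = φ(5^2) = 5·(5−1) = 20 = 2^2 · 5.
Divisors of 20: 1, 2, 4, 5, 10, 20.
Compute 21^d (mod 25) for the divisors d until we hit 1:
21^1 ≡ 21
21^2 ≡ 16
21^4 ≡ 6
21^5 ≡ 1
The order of 21 is 5, so the subgroup it generates has 5 elements.
[(Z/25Z)^× : ⟨21⟩] = 20/5 = 4.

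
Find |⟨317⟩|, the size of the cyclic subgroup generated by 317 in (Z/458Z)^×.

Since 317 ∈ (Z/458Z)^×, its order divides φ(458) = φ(2)·φ(229) = 1·228 = 228 = 2^2 · 3 · 19.
Divisors of 228: 1, 2, 3, 4, 6, 12, 19, 38, 57, 76, 114, 228.
Compute 317^d (mod 458) for the divisors d until we hit 1:
317^1 ≡ 317 (mod 458)
317^2 ≡ 187 (mod 458)
317^3 ≡ 197 (mod 458)
317^4 ≡ 161 (mod 458)
317^6 ≡ 337 (mod 458)
317^12 ≡ 443 (mod 458)
317^19 ≡ 107 (mod 458)
317^38 ≡ 457 (mod 458)
317^57 ≡ 351 (mod 458)
317^76 ≡ 1 (mod 458) ✓
The smallest such exponent is 76, so the order of 317 is 76.

76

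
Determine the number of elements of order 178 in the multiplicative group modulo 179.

88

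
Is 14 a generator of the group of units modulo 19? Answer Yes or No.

Yes

φ(19) = 19 − 1 = 18 = 2 · 3^2.
14 is a primitive root mod 19 iff 14^(φ(19)/q) ≢ 1 for every prime q | φ(19), i.e. q ∈ {2, 3}.
14^9 ≡ 18 (mod 19)  [q = 2: ≢ 1 ✓]
14^6 ≡ 7 (mod 19)  [q = 3: ≢ 1 ✓]
None equal 1, so ord_19(14) = 18: 14 is a primitive root.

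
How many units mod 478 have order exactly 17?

φ(478) = φ(2)·φ(239) = 1·238 = 238 = 2 · 7 · 17.
Since (Z/478Z)^× is cyclic of order 238, the number of elements of order d is φ(d) when d | 238 and 0 otherwise.
17 | 238, and φ(17) = 17 − 1 = 16.

16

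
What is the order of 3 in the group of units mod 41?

The order of 3 must divide φ(41) = 41 − 1 = 40 = 2^3 · 5.
Divisors of 40: 1, 2, 4, 5, 8, 10, 20, 40.
Check 3^d mod 41 for each divisor in increasing order:
3^1 ≡ 3 (mod 41)
3^2 ≡ 9 (mod 41)
3^4 ≡ 40 (mod 41)
3^5 ≡ 38 (mod 41)
3^8 ≡ 1 (mod 41) ✓
So ord_41(3) = 8.

8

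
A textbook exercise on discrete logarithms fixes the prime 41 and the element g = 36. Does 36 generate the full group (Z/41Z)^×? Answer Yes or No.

No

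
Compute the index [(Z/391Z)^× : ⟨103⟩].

The order of 103 must divide φ(391) = φ(17·23) = (17−1)·(23−1) = 16·22 = 352 = 2^5 · 11.
Divisors of 352: 1, 2, 4, 8, 11, 16, 22, 32, 44, 88, 176, 352.
Compute 103^d (mod 391) for the divisors d until we hit 1:
103^1 ≡ 103
103^2 ≡ 52
103^4 ≡ 358
103^8 ≡ 307
103^11 ≡ 137
103^16 ≡ 18
103^22 ≡ 1
So ord_391(103) = 22, hence |⟨103⟩| = 22.
The index is φ(391) / ord(103) = 352 / 22 = 16.

16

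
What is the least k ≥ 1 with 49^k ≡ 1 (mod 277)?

The order of 49 must divide φ(277) = 277 − 1 = 276 = 2^2 · 3 · 23.
Divisors of 276: 1, 2, 3, 4, 6, 12, 23, 46, 69, 92, 138, 276.
Test each divisor d:
49^1 ≡ 49
49^2 ≡ 185
49^3 ≡ 201
49^4 ≡ 154
49^6 ≡ 236
49^12 ≡ 19
49^23 ≡ 160
49^46 ≡ 116
49^69 ≡ 1
The smallest such exponent is 69, so the order of 49 is 69.

69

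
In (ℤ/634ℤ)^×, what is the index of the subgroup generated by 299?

1

The order of 299 must divide φ(634) = φ(2)·φ(317) = 1·316 = 316 = 2^2 · 79.
Divisors of 316: 1, 2, 4, 79, 158, 316.
Evaluate successive powers at the divisors of 316:
299^1 ≡ 299 (mod 634)
299^2 ≡ 7 (mod 634)
299^4 ≡ 49 (mod 634)
299^79 ≡ 203 (mod 634)
299^158 ≡ 633 (mod 634)
299^316 ≡ 1 (mod 634) ✓
So ord_634(299) = 316, hence |⟨299⟩| = 316.
Index = |(Z/634Z)^×| / |⟨299⟩| = 316 / 316 = 1.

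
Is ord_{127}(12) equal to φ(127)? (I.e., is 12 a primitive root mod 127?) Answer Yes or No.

Yes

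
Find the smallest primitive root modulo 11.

2

φ(11) = 11 − 1 = 10 = 2 · 5.
Test candidates g = 2, 3, … against the prime factors q ∈ {2, 5} of φ(11): g is a generator iff g^(10/q) ≢ 1 for every such q.
g = 2: 2^5 ≡ 10; 2^2 ≡ 4 — none is 1, so 2 is a primitive root.
The smallest primitive root modulo 11 is 2.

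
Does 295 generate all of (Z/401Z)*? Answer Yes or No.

φ(401) = 401 − 1 = 400 = 2^4 · 5^2.
295 is a primitive root mod 401 iff 295^(φ(401)/q) ≢ 1 for every prime q | φ(401), i.e. q ∈ {2, 5}.
295^200 ≡ 400 (mod 401)  [q = 2: ≢ 1 ✓]
295^80 ≡ 39 (mod 401)  [q = 5: ≢ 1 ✓]
All checks pass, so 295 has order 400 and is a primitive root modulo 401.

Yes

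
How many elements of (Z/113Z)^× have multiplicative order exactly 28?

12

φ(113) = 113 − 1 = 112 = 2^4 · 7.
In a cyclic group of order 112, there are φ(d) elements of order d for each divisor d of 112, and zero for non-divisors.
28 = 2^2 · 7 divides 112, and φ(28) = 12.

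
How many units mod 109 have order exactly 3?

φ(109) = 109 − 1 = 108 = 2^2 · 3^3.
(Z/109Z)^× is cyclic (|G| = 108); a cyclic group of order m has exactly φ(d) elements of each order d | m, and none otherwise.
3 | 108, and φ(3) = 3 − 1 = 2.

2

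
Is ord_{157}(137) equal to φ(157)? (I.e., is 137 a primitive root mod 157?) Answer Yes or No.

Yes

φ(157) = 157 − 1 = 156 = 2^2 · 3 · 13.
It suffices to check that the order of 137 is not a proper divisor of 156: compute 137^(156/q) for q ∈ {2, 3, 13}.
137^78 ≡ 156 (mod 157)  [q = 2: ≢ 1 ✓]
137^52 ≡ 12 (mod 157)  [q = 3: ≢ 1 ✓]
137^12 ≡ 46 (mod 157)  [q = 13: ≢ 1 ✓]
Every test exponent gives a nontrivial residue, hence 137 generates the full group.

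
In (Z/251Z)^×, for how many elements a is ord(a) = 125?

100

φ(251) = 251 − 1 = 250 = 2 · 5^3.
In a cyclic group of order 250, there are φ(d) elements of order d for each divisor d of 250, and zero for non-divisors.
125 = 5^3 divides 250, and φ(125) = 100.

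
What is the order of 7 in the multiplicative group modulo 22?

By Lagrange's theorem, ord_22(7) divides φ(22) = φ(2)·φ(11) = 1·10 = 10 = 2 · 5.
Divisors of 10: 1, 2, 5, 10.
Check 7^d mod 22 for each divisor in increasing order:
7^1 ≡ 7 (mod 22)
7^2 ≡ 5 (mod 22)
7^5 ≡ 21 (mod 22)
7^10 ≡ 1 (mod 22) ✓
So ord_22(7) = 10.

10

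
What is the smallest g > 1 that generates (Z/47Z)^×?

5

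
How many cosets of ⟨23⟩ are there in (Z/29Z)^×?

4

ord(23) | φ(29) = 29 − 1 = 28 = 2^2 · 7.
Divisors of 28: 1, 2, 4, 7, 14, 28.
Test each divisor d:
23^1 ≡ 23 (mod 29)
23^2 ≡ 7 (mod 29)
23^4 ≡ 20 (mod 29)
23^7 ≡ 1 (mod 29) ✓
Thus |⟨23⟩| = ord(23) = 7.
The index is φ(29) / ord(23) = 28 / 7 = 4.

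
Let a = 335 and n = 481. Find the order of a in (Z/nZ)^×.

36

By Lagrange's theorem, ord_481(335) divides φ(481) = φ(13·37) = (13−1)·(37−1) = 12·36 = 432 = 2^4 · 3^3.
Divisors of 432: 1, 2, 3, 4, 6, 8, 9, 12, 16, 18, 24, 27, 36, 48, 54, 72, 108, 144, 216, 432.
Compute 335^d (mod 481) for the divisors d until we hit 1:
335^1 ≡ 335 (mod 481)
335^2 ≡ 152 (mod 481)
335^3 ≡ 415 (mod 481)
335^4 ≡ 16 (mod 481)
335^6 ≡ 27 (mod 481)
335^8 ≡ 256 (mod 481)
335^9 ≡ 142 (mod 481)
335^12 ≡ 248 (mod 481)
335^16 ≡ 120 (mod 481)
335^18 ≡ 443 (mod 481)
335^24 ≡ 417 (mod 481)
335^27 ≡ 376 (mod 481)
335^36 ≡ 1 (mod 481) ✓
Therefore the multiplicative order of 335 modulo 481 is 36.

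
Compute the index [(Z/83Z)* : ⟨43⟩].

Since 43 ∈ (Z/83Z)^×, its order divides φ(83) = 83 − 1 = 82 = 2 · 41.
Divisors of 82: 1, 2, 41, 82.
Check 43^d mod 83 for each divisor in increasing order:
43^1 ≡ 43
43^2 ≡ 23
43^41 ≡ 82
43^82 ≡ 1
So ord_83(43) = 82, hence |⟨43⟩| = 82.
[(Z/83Z)^× : ⟨43⟩] = 82/82 = 1.

1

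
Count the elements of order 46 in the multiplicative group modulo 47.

22

φ(47) = 47 − 1 = 46 = 2 · 23.
In a cyclic group of order 46, there are φ(d) elements of order d for each divisor d of 46, and zero for non-divisors.
46 = 2 · 23 divides 46, and φ(46) = 22.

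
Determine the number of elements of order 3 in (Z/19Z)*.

2

φ(19) = 19 − 1 = 18 = 2 · 3^2.
(Z/19Z)^× is cyclic (|G| = 18); a cyclic group of order m has exactly φ(d) elements of each order d | m, and none otherwise.
3 | 18, and φ(3) = 3 − 1 = 2.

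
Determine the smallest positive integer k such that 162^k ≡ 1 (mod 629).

24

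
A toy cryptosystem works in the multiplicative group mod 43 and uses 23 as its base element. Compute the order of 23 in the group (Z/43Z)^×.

21

Since 23 ∈ (Z/43Z)^×, its order divides φ(43) = 43 − 1 = 42 = 2 · 3 · 7.
Divisors of 42: 1, 2, 3, 6, 7, 14, 21, 42.
Test each divisor d:
23^1 ≡ 23 (mod 43)
23^2 ≡ 13 (mod 43)
23^3 ≡ 41 (mod 43)
23^6 ≡ 4 (mod 43)
23^7 ≡ 6 (mod 43)
23^14 ≡ 36 (mod 43)
23^21 ≡ 1 (mod 43) ✓
Hence ord(23) = 21.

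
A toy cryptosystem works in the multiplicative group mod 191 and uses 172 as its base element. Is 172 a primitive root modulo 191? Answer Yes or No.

φ(191) = 191 − 1 = 190 = 2 · 5 · 19.
Test 172^(190/q) mod 191 for each prime factor q of 190:
172^95 ≡ 1 (mod 191)  [q = 2: ≡ 1 ✗]
172^38 ≡ 39 (mod 191)  [q = 5: ≢ 1 ✓]
172^10 ≡ 52 (mod 191)  [q = 19: ≢ 1 ✓]
The check at q = 2 fails, so 172 generates a proper subgroup.

No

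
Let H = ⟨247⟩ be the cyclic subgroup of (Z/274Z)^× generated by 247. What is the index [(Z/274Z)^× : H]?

Since 247 ∈ (Z/274Z)^×, its order divides φ(274) = φ(2)·φ(137) = 1·136 = 136 = 2^3 · 17.
Divisors of 136: 1, 2, 4, 8, 17, 34, 68, 136.
Evaluate successive powers at the divisors of 136:
247^1 ≡ 247 (mod 274)
247^2 ≡ 181 (mod 274)
247^4 ≡ 155 (mod 274)
247^8 ≡ 187 (mod 274)
247^17 ≡ 41 (mod 274)
247^34 ≡ 37 (mod 274)
247^68 ≡ 273 (mod 274)
247^136 ≡ 1 (mod 274) ✓
The order of 247 is 136, so the subgroup it generates has 136 elements.
Index = |(Z/274Z)^×| / |⟨247⟩| = 136 / 136 = 1.

1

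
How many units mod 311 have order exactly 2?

1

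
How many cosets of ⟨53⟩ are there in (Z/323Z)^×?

4

Since 53 ∈ (Z/323Z)^×, its order divides φ(323) = φ(17·19) = (17−1)·(19−1) = 16·18 = 288 = 2^5 · 3^2.
Divisors of 288: 1, 2, 3, 4, 6, 8, 9, 12, 16, 18, 24, 32, 36, 48, 72, 96, 144, 288.
Compute 53^d (mod 323) for the divisors d until we hit 1:
53^1 ≡ 53 (mod 323)
53^2 ≡ 225 (mod 323)
53^3 ≡ 297 (mod 323)
53^4 ≡ 237 (mod 323)
53^6 ≡ 30 (mod 323)
53^8 ≡ 290 (mod 323)
53^9 ≡ 189 (mod 323)
53^12 ≡ 254 (mod 323)
53^16 ≡ 120 (mod 323)
53^18 ≡ 191 (mod 323)
53^24 ≡ 239 (mod 323)
53^32 ≡ 188 (mod 323)
53^36 ≡ 305 (mod 323)
53^48 ≡ 273 (mod 323)
53^72 ≡ 1 (mod 323) ✓
Thus |⟨53⟩| = ord(53) = 72.
The index is φ(323) / ord(53) = 288 / 72 = 4.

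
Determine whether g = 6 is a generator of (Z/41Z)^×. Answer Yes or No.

Yes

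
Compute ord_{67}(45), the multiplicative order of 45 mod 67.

ord(45) | φ(67) = 67 − 1 = 66 = 2 · 3 · 11.
Divisors of 66: 1, 2, 3, 6, 11, 22, 33, 66.
Check 45^d mod 67 for each divisor in increasing order:
45^1 ≡ 45
45^2 ≡ 15
45^3 ≡ 5
45^6 ≡ 25
45^11 ≡ 66
45^22 ≡ 1
Hence ord(45) = 22.

22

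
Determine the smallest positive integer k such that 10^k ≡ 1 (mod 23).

22

Since 10 ∈ (Z/23Z)^×, its order divides φ(23) = 23 − 1 = 22 = 2 · 11.
Divisors of 22: 1, 2, 11, 22.
Evaluate successive powers at the divisors of 22:
10^1 ≡ 10
10^2 ≡ 8
10^11 ≡ 22
10^22 ≡ 1
So ord_23(10) = 22.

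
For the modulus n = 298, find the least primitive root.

3

φ(298) = φ(2)·φ(149) = 1·148 = 148 = 2^2 · 37.
Test candidates g = 2, 3, … against the prime factors q ∈ {2, 37} of φ(298): g is a generator iff g^(148/q) ≢ 1 for every such q.
g = 2: gcd(2, 298) = 2 > 1, not a unit — skip.
g = 3: 3^74 ≡ 297; 3^4 ≡ 81 — none is 1, so 3 is a primitive root.
The smallest primitive root modulo 298 is 3.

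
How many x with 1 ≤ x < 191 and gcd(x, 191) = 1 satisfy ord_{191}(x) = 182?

0

φ(191) = 191 − 1 = 190 = 2 · 5 · 19.
(Z/191Z)^× is cyclic (|G| = 190); a cyclic group of order m has exactly φ(d) elements of each order d | m, and none otherwise.
Here 190 is not a multiple of 182, so there are no elements of order 182.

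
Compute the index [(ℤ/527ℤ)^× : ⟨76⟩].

4

The order of 76 must divide φ(527) = φ(17·31) = (17−1)·(31−1) = 16·30 = 480 = 2^5 · 3 · 5.
Divisors of 480: 1, 2, 3, 4, 5, 6, 8, 10, 12, 15, 16, 20, 24, 30, 32, 40, 48, 60, 80, 96, 120, 160, 240, 480.
Check 76^d mod 527 for each divisor in increasing order:
76^1 ≡ 76 (mod 527)
76^2 ≡ 506 (mod 527)
76^3 ≡ 512 (mod 527)
76^4 ≡ 441 (mod 527)
76^5 ≡ 315 (mod 527)
76^6 ≡ 225 (mod 527)
76^8 ≡ 18 (mod 527)
76^10 ≡ 149 (mod 527)
76^12 ≡ 33 (mod 527)
76^15 ≡ 32 (mod 527)
76^16 ≡ 324 (mod 527)
76^20 ≡ 67 (mod 527)
76^24 ≡ 35 (mod 527)
76^30 ≡ 497 (mod 527)
76^32 ≡ 103 (mod 527)
76^40 ≡ 273 (mod 527)
76^48 ≡ 171 (mod 527)
76^60 ≡ 373 (mod 527)
76^80 ≡ 222 (mod 527)
76^96 ≡ 256 (mod 527)
76^120 ≡ 1 (mod 527) ✓
Thus |⟨76⟩| = ord(76) = 120.
The index is φ(527) / ord(76) = 480 / 120 = 4.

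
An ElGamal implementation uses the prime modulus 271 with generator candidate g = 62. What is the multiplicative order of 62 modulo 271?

135

ord(62) | φ(271) = 271 − 1 = 270 = 2 · 3^3 · 5.
Divisors of 270: 1, 2, 3, 5, 6, 9, 10, 15, 18, 27, 30, 45, 54, 90, 135, 270.
Check 62^d mod 271 for each divisor in increasing order:
62^1 ≡ 62
62^2 ≡ 50
62^3 ≡ 119
62^5 ≡ 259
62^6 ≡ 69
62^9 ≡ 81
62^10 ≡ 144
62^15 ≡ 169
62^18 ≡ 57
62^27 ≡ 10
62^30 ≡ 106
62^45 ≡ 28
62^54 ≡ 100
62^90 ≡ 242
62^135 ≡ 1
Therefore the multiplicative order of 62 modulo 271 is 135.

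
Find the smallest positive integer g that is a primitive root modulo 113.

3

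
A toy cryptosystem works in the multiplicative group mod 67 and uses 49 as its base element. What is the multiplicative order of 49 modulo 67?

33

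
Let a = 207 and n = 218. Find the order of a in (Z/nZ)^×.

ord(207) | φ(218) = φ(2)·φ(109) = 1·108 = 108 = 2^2 · 3^3.
Divisors of 108: 1, 2, 3, 4, 6, 9, 12, 18, 27, 36, 54, 108.
Test each divisor d:
207^1 ≡ 207 (mod 218)
207^2 ≡ 121 (mod 218)
207^3 ≡ 195 (mod 218)
207^4 ≡ 35 (mod 218)
207^6 ≡ 93 (mod 218)
207^9 ≡ 41 (mod 218)
207^12 ≡ 147 (mod 218)
207^18 ≡ 155 (mod 218)
207^27 ≡ 33 (mod 218)
207^36 ≡ 45 (mod 218)
207^54 ≡ 217 (mod 218)
207^108 ≡ 1 (mod 218) ✓
Hence ord(207) = 108.

108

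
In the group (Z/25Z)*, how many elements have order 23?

0

φ(25) = φ(5^2) = 5·(5−1) = 20 = 2^2 · 5.
(Z/25Z)^× is cyclic (|G| = 20); a cyclic group of order m has exactly φ(d) elements of each order d | m, and none otherwise.
Here 20 is not a multiple of 23, so there are no elements of order 23.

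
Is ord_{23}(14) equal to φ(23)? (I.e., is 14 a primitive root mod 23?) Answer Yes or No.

φ(23) = 23 − 1 = 22 = 2 · 11.
Test 14^(22/q) mod 23 for each prime factor q of 22:
14^11 ≡ 22 (mod 23)  [q = 2: ≢ 1 ✓]
14^2 ≡ 12 (mod 23)  [q = 11: ≢ 1 ✓]
Every test exponent gives a nontrivial residue, hence 14 generates the full group.

Yes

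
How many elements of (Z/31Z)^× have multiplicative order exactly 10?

4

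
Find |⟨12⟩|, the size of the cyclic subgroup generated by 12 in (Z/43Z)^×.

The order of 12 must divide φ(43) = 43 − 1 = 42 = 2 · 3 · 7.
Divisors of 42: 1, 2, 3, 6, 7, 14, 21, 42.
Test each divisor d:
12^1 ≡ 12 (mod 43)
12^2 ≡ 15 (mod 43)
12^3 ≡ 8 (mod 43)
12^6 ≡ 21 (mod 43)
12^7 ≡ 37 (mod 43)
12^14 ≡ 36 (mod 43)
12^21 ≡ 42 (mod 43)
12^42 ≡ 1 (mod 43) ✓
The smallest such exponent is 42, so the order of 12 is 42.

42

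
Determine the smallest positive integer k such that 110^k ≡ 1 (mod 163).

By Lagrange's theorem, ord_163(110) divides φ(163) = 163 − 1 = 162 = 2 · 3^4.
Divisors of 162: 1, 2, 3, 6, 9, 18, 27, 54, 81, 162.
Test each divisor d:
110^1 ≡ 110
110^2 ≡ 38
110^3 ≡ 105
110^6 ≡ 104
110^9 ≡ 162
110^18 ≡ 1
Therefore the multiplicative order of 110 modulo 163 is 18.

18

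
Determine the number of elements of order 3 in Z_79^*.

2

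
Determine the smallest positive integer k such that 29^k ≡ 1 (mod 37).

12

Since 29 ∈ (Z/37Z)^×, its order divides φ(37) = 37 − 1 = 36 = 2^2 · 3^2.
Divisors of 36: 1, 2, 3, 4, 6, 9, 12, 18, 36.
Test each divisor d:
29^1 ≡ 29 (mod 37)
29^2 ≡ 27 (mod 37)
29^3 ≡ 6 (mod 37)
29^4 ≡ 26 (mod 37)
29^6 ≡ 36 (mod 37)
29^9 ≡ 31 (mod 37)
29^12 ≡ 1 (mod 37) ✓
Hence ord(29) = 12.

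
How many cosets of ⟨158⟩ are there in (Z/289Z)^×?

17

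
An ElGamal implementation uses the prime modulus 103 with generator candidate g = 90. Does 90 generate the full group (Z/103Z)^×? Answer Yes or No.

φ(103) = 103 − 1 = 102 = 2 · 3 · 17.
An element g generates (Z/103Z)^× iff g^(102/q) ≢ 1 (mod 103) for each prime q ∈ {2, 3, 17}.
90^51 ≡ 102 (mod 103)  [q = 2: ≢ 1 ✓]
90^34 ≡ 1 (mod 103)  [q = 3: ≡ 1 ✗]
90^6 ≡ 23 (mod 103)  [q = 17: ≢ 1 ✓]
Since 90^34 ≡ 1, the order of 90 divides 34 < 102, so 90 is not a primitive root.

No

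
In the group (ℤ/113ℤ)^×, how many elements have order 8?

4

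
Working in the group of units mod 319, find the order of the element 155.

28

Since 155 ∈ (Z/319Z)^×, its order divides φ(319) = φ(11·29) = (11−1)·(29−1) = 10·28 = 280 = 2^3 · 5 · 7.
Divisors of 280: 1, 2, 4, 5, 7, 8, 10, 14, 20, 28, 35, 40, 56, 70, 140, 280.
Compute 155^d (mod 319) for the divisors d until we hit 1:
155^1 ≡ 155
155^2 ≡ 100
155^4 ≡ 111
155^5 ≡ 298
155^7 ≡ 133
155^8 ≡ 199
155^10 ≡ 122
155^14 ≡ 144
155^20 ≡ 210
155^28 ≡ 1
Hence ord(155) = 28.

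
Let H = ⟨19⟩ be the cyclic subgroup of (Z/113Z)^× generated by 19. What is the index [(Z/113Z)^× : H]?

ord(19) | φ(113) = 113 − 1 = 112 = 2^4 · 7.
Divisors of 112: 1, 2, 4, 7, 8, 14, 16, 28, 56, 112.
Test each divisor d:
19^1 ≡ 19
19^2 ≡ 22
19^4 ≡ 32
19^7 ≡ 42
19^8 ≡ 7
19^14 ≡ 69
19^16 ≡ 49
19^28 ≡ 15
19^56 ≡ 112
19^112 ≡ 1
The order of 19 is 112, so the subgroup it generates has 112 elements.
The index is φ(113) / ord(19) = 112 / 112 = 1.

1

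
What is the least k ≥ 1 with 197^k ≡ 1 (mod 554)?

The order of 197 must divide φ(554) = φ(2)·φ(277) = 1·276 = 276 = 2^2 · 3 · 23.
Divisors of 276: 1, 2, 3, 4, 6, 12, 23, 46, 69, 92, 138, 276.
Evaluate successive powers at the divisors of 276:
197^1 ≡ 197
197^2 ≡ 29
197^3 ≡ 173
197^4 ≡ 287
197^6 ≡ 13
197^12 ≡ 169
197^23 ≡ 519
197^46 ≡ 117
197^69 ≡ 337
197^92 ≡ 393
197^138 ≡ 553
197^276 ≡ 1
Therefore the multiplicative order of 197 modulo 554 is 276.

276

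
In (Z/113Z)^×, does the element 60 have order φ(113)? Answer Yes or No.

No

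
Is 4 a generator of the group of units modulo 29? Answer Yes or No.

No

φ(29) = 29 − 1 = 28 = 2^2 · 7.
4 is a primitive root mod 29 iff 4^(φ(29)/q) ≢ 1 for every prime q | φ(29), i.e. q ∈ {2, 7}.
4^14 ≡ 1 (mod 29)  [q = 2: ≡ 1 ✗]
4^4 ≡ 24 (mod 29)  [q = 7: ≢ 1 ✓]
Since 4^14 ≡ 1, the order of 4 divides 14 < 28, so 4 is not a primitive root.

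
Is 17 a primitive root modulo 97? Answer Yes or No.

Yes

φ(97) = 97 − 1 = 96 = 2^5 · 3.
17 is a primitive root mod 97 iff 17^(φ(97)/q) ≢ 1 for every prime q | φ(97), i.e. q ∈ {2, 3}.
17^48 ≡ 96 (mod 97)  [q = 2: ≢ 1 ✓]
17^32 ≡ 61 (mod 97)  [q = 3: ≢ 1 ✓]
Every test exponent gives a nontrivial residue, hence 17 generates the full group.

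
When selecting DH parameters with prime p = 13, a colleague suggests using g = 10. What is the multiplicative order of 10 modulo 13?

6

Since 10 ∈ (Z/13Z)^×, its order divides φ(13) = 13 − 1 = 12 = 2^2 · 3.
Divisors of 12: 1, 2, 3, 4, 6, 12.
Evaluate successive powers at the divisors of 12:
10^1 ≡ 10 (mod 13)
10^2 ≡ 9 (mod 13)
10^3 ≡ 12 (mod 13)
10^4 ≡ 3 (mod 13)
10^6 ≡ 1 (mod 13) ✓
So ord_13(10) = 6.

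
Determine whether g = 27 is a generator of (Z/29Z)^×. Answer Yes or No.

φ(29) = 29 − 1 = 28 = 2^2 · 7.
27 is a primitive root mod 29 iff 27^(φ(29)/q) ≢ 1 for every prime q | φ(29), i.e. q ∈ {2, 7}.
27^14 ≡ 28 (mod 29)  [q = 2: ≢ 1 ✓]
27^4 ≡ 16 (mod 29)  [q = 7: ≢ 1 ✓]
None equal 1, so ord_29(27) = 28: 27 is a primitive root.

Yes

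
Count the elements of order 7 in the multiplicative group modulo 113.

φ(113) = 113 − 1 = 112 = 2^4 · 7.
In a cyclic group of order 112, there are φ(d) elements of order d for each divisor d of 112, and zero for non-divisors.
7 | 112, and φ(7) = 7 − 1 = 6.

6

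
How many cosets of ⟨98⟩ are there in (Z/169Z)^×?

1

The order of 98 must divide φ(169) = φ(13^2) = 13·(13−1) = 156 = 2^2 · 3 · 13.
Divisors of 156: 1, 2, 3, 4, 6, 12, 13, 26, 39, 52, 78, 156.
Compute 98^d (mod 169) for the divisors d until we hit 1:
98^1 ≡ 98 (mod 169)
98^2 ≡ 140 (mod 169)
98^3 ≡ 31 (mod 169)
98^4 ≡ 165 (mod 169)
98^6 ≡ 116 (mod 169)
98^12 ≡ 105 (mod 169)
98^13 ≡ 150 (mod 169)
98^26 ≡ 23 (mod 169)
98^39 ≡ 70 (mod 169)
98^52 ≡ 22 (mod 169)
98^78 ≡ 168 (mod 169)
98^156 ≡ 1 (mod 169) ✓
So ord_169(98) = 156, hence |⟨98⟩| = 156.
[(Z/169Z)^× : ⟨98⟩] = 156/156 = 1.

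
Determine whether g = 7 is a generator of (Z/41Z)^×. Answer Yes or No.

Yes

φ(41) = 41 − 1 = 40 = 2^3 · 5.
7 is a primitive root mod 41 iff 7^(φ(41)/q) ≢ 1 for every prime q | φ(41), i.e. q ∈ {2, 5}.
7^20 ≡ 40 (mod 41)  [q = 2: ≢ 1 ✓]
7^8 ≡ 37 (mod 41)  [q = 5: ≢ 1 ✓]
Every test exponent gives a nontrivial residue, hence 7 generates the full group.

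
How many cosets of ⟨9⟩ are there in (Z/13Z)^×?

By Lagrange's theorem, ord_13(9) divides φ(13) = 13 − 1 = 12 = 2^2 · 3.
Divisors of 12: 1, 2, 3, 4, 6, 12.
Test each divisor d:
9^1 ≡ 9
9^2 ≡ 3
9^3 ≡ 1
Thus |⟨9⟩| = ord(9) = 3.
The index is φ(13) / ord(9) = 12 / 3 = 4.

4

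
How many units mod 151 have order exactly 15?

φ(151) = 151 − 1 = 150 = 2 · 3 · 5^2.
Since (Z/151Z)^× is cyclic of order 150, the number of elements of order d is φ(d) when d | 150 and 0 otherwise.
15 = 3 · 5 divides 150, and φ(15) = 8.

8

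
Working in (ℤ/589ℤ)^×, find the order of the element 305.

6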